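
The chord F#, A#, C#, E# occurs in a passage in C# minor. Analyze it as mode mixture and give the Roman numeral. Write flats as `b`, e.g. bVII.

F# is scale degree 4 in C# minor. Diatonically C# minor has F#m (iv) on that degree; F#–A#–C#–E# is instead the major-seventh chord native to C# major, so it takes the label IVmaj7.

IVmaj7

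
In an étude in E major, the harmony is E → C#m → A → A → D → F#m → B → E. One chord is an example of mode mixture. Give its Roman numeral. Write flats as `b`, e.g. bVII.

bVII

E major has the diatonic set E, F#m, G#m, A, B, C#m, D#dim. Of the given chords, E, C#m, A, F#m and B are diatonic. But D (D–F#–A) is foreign: the diatonic vii° on degree 7 is D#dim, whereas D comes from E minor. It is labeled bVII.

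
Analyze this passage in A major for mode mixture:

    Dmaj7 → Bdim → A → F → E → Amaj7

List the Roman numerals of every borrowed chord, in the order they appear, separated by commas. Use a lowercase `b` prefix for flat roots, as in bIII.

ii°, bVI

The diatonic triads in A major are A, Bm, C#m, D, E, F#m, G#dim. Of the given chords, Dmaj7, A, E and Amaj7 are diatonic. But Bdim (B–D–F) is foreign: the diatonic ii on degree 2 is Bm, whereas Bdim comes from A minor. It is labeled ii°. F (F–A–C) doesn't fit — on degree 6 A major would have F#m (vi). F is the degree-6 chord of A minor, so it is the borrowed bVI.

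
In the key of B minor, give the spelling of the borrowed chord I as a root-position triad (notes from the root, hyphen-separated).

B-D#-F#

I is built on scale degree 1, which is B in both B minor and its parallel. In B major the chord on B is B–D#–F#.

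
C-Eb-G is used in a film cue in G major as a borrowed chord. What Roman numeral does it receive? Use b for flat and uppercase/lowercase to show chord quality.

iv

C is scale degree 4 in G major. The diatonic chord on degree 4 would be C (IV), but C–Eb–G is the minor chord from G minor. As a borrowed chord it is labeled iv.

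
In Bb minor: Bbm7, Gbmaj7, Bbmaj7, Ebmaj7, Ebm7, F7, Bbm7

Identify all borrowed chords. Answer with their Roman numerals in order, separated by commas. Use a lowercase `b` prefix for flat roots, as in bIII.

In Bb minor (with V from harmonic minor) the diatonic chords are Bbm, Cdim, Db, Ebm, F, Gb, Ab. Of the given chords, Bbm7, Gbmaj7, Ebm7 and F7 are diatonic. But Bbmaj7 (Bb–D–F–A) is foreign: the diatonic i on degree 1 is Bbm, whereas Bbmaj7 comes from Bb major. It is labeled Imaj7. But Ebmaj7 (Eb–G–Bb–D) is foreign: the diatonic iv on degree 4 is Ebm, whereas Ebmaj7 comes from Bb major. It is labeled IVmaj7.

Imaj7, IVmaj7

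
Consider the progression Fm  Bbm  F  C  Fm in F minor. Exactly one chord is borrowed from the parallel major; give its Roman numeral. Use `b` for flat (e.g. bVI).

In F minor (with V from harmonic minor) the diatonic chords are Fm, Gdim, Ab, Bbm, C, Db, Eb. Of the given chords, Fm, Bbm and C are diatonic. F (F–A–C) is not: scale degree 1 in F minor carries Fm (i). In F major the chord on that degree is F, so here it functions as I, borrowed from the parallel major.

I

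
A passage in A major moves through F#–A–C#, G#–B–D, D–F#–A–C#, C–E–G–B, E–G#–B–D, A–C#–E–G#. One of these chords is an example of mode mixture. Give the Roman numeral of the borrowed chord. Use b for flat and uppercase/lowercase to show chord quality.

bIIImaj7

In A major the diatonic chords are A, Bm, C#m, D, E, F#m, G#dim. F#–A–C# = F#m, G#–B–D = G#dim, D–F#–A–C# = Dmaj7, E–G#–B–D = E7 and A–C#–E–G# = Amaj7 all belong to that set. But C–E–G–B is foreign: the diatonic iii on degree 3 is C#m, whereas Cmaj7 comes from A minor. It is labeled bIIImaj7.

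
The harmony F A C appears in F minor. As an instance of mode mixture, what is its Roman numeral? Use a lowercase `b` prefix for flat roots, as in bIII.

The root F is the diatonic 1st degree of F minor; the borrowing shows in the chord quality. The diatonic chord on degree 1 would be Fm (i), but F–A–C is the major chord from F major. As a borrowed chord it is labeled I.

I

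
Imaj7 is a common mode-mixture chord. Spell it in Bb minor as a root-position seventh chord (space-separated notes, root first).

Bb D F A

Imaj7 is built on scale degree 1, which is Bb in both Bb minor and its parallel. Stacking thirds in Bb major on Bb gives Bb–D–F–A.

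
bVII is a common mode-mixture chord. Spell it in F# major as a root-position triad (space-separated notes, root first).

E G# B

Scale degree 7 in F# major is E#. bVII uses the lowered form, E, taken from F# minor. In F# minor the chord on E is E–G#–B.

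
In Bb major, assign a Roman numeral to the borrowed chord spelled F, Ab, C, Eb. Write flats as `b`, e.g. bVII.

v7

F is scale degree 5 in Bb major. Diatonically Bb major has F (V) on that degree; F–Ab–C–Eb is instead the minor-seventh chord native to Bb minor, so it takes the label v7.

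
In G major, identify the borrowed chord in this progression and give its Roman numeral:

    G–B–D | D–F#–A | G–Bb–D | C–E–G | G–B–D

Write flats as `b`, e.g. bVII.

i

G major has the diatonic set G, Am, Bm, C, D, Em, F#dim. Of the given chords, G–B–D = G, D–F#–A = D and C–E–G = C are diatonic. But G–Bb–D is foreign: the diatonic I on degree 1 is G, whereas Gm comes from G minor. It is labeled i.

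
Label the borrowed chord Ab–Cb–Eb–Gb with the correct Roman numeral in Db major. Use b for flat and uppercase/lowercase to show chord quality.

v7

Ab is scale degree 5 in Db major. Ab–Cb–Eb–Gb is a minor-seventh chord — the form found in Db minor, not the diatonic V (Ab). Borrowed into Db major it is written v7.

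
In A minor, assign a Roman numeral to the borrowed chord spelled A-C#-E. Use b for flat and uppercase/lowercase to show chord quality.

The root A is the diatonic 1st degree of A minor; the borrowing shows in the chord quality. A–C#–E is a major chord — the form found in A major, not the diatonic i (Am). Borrowed into A minor it is written I.

I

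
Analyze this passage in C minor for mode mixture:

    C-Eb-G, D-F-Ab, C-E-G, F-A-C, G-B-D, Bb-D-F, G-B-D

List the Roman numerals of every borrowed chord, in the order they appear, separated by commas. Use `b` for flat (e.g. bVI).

I, IV

The diatonic triads in C minor (with V from harmonic minor) are Cm, Ddim, Eb, Fm, G, Ab, Bb. Of the given chords, C–Eb–G = Cm, D–F–Ab = Ddim, G–B–D = G and Bb–D–F = Bb are diatonic. But C–E–G is foreign: the diatonic i on degree 1 is Cm, whereas C comes from C major. It is labeled I. But F–A–C is foreign: the diatonic iv on degree 4 is Fm, whereas F comes from C major. It is labeled IV.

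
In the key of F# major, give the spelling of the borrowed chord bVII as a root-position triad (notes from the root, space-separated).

The root of bVII is the lowered 7th degree: E# becomes E. Building the major chord from the parallel minor on E: E–G#–B.

E G# B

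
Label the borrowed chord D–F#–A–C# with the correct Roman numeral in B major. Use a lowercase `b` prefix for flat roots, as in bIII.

The root D is the lowered 3rd scale degree — diatonically B major has D# there. D–F#–A–C# is a major-seventh chord — the form found in B minor, not the diatonic iii (D#m). Borrowed into B major it is written bIIImaj7.

bIIImaj7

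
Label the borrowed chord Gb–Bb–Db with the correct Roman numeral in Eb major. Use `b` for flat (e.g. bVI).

In Eb major scale degree 3 is G; Gb is its lowered form, from Eb minor. The diatonic chord on degree 3 would be Gm (iii), but Gb–Bb–Db is the major chord from Eb minor. As a borrowed chord it is labeled bIII.

bIII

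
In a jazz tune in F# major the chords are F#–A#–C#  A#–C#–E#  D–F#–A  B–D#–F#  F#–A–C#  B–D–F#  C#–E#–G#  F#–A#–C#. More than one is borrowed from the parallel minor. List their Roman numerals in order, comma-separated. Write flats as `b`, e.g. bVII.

F# major has the diatonic set F#, G#m, A#m, B, C#, D#m, E#dim. Of the given chords, F#–A#–C# = F#, A#–C#–E# = A#m, B–D#–F# = B and C#–E#–G# = C# are diatonic. D–F#–A doesn't fit — on degree 6 F# major would have D#m (vi). D is the degree-6 chord of F# minor, so it is the borrowed bVI. F#–A–C# doesn't fit — on degree 1 F# major would have F# (I). F#m is the degree-1 chord of F# minor, so it is the borrowed i. B–D–F# doesn't fit — on degree 4 F# major would have B (IV). Bm is the degree-4 chord of F# minor, so it is the borrowed iv.

bVI, i, iv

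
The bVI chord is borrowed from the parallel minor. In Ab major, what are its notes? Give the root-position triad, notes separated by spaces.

Fb Ab Cb

The root of bVI is the lowered 6th degree: F becomes Fb. Stacking thirds in Ab minor on Fb gives Fb–Ab–Cb.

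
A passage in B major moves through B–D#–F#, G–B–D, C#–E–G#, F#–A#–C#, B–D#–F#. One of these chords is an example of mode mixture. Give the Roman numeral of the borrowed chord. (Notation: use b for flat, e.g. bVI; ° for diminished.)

bVI

In B major the diatonic chords are B, C#m, D#m, E, F#, G#m, A#dim. Of the given chords, B–D#–F# = B, C#–E–G# = C#m and F#–A#–C# = F# are diatonic. G–B–D is not: scale degree 6 in B major carries G#m (vi). In B minor the chord on that degree is G, so here it functions as bVI, borrowed from the parallel minor.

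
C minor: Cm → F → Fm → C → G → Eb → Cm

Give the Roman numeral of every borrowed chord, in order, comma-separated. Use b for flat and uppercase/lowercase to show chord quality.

IV, I

In C minor (with V from harmonic minor) the diatonic chords are Cm, Ddim, Eb, Fm, G, Ab, Bb. Cm, Fm, G and Eb all belong to that set. F (F–A–C) is not: scale degree 4 in C minor carries Fm (iv). In C major the chord on that degree is F, so here it functions as IV, borrowed from the parallel major. C (C–E–G) is not: scale degree 1 in C minor carries Cm (i). In C major the chord on that degree is C, so here it functions as I, borrowed from the parallel major.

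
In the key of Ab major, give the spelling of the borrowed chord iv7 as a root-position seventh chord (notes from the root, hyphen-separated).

iv7 is built on scale degree 4, which is Db in both Ab major and its parallel. In Ab minor the chord on Db is Db–Fb–Ab–Cb.

Db-Fb-Ab-Cb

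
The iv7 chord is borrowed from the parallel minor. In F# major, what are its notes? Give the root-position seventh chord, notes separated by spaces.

B D F# A

iv7 is built on scale degree 4, which is B in both F# major and its parallel. Building the minor-seventh chord from the parallel minor on B: B–D–F#–A.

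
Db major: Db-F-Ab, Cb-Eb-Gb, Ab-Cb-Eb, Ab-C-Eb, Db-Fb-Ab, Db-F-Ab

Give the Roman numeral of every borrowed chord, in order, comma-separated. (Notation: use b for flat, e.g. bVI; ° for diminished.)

bVII, v, i

Db major has the diatonic set Db, Ebm, Fm, Gb, Ab, Bbm, Cdim. Of the given chords, Db–F–Ab = Db and Ab–C–Eb = Ab are diatonic. Cb–Eb–Gb is not: scale degree 7 in Db major carries Cdim (vii°). In Db minor the chord on that degree is Cb, so here it functions as bVII, borrowed from the parallel minor. But Ab–Cb–Eb is foreign: the diatonic V on degree 5 is Ab, whereas Abm comes from Db minor. It is labeled v. But Db–Fb–Ab is foreign: the diatonic I on degree 1 is Db, whereas Dbm comes from Db minor. It is labeled i.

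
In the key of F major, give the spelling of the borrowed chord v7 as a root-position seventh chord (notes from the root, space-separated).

v7 is built on scale degree 5, which is C in both F major and its parallel. Stacking thirds in F minor on C gives C–Eb–G–Bb.

C Eb G Bb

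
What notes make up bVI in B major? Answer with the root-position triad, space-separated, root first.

Scale degree 6 in B major is G#. bVI uses the lowered form, G, taken from B minor. Building the major chord from the parallel minor on G: G–B–D.

G B D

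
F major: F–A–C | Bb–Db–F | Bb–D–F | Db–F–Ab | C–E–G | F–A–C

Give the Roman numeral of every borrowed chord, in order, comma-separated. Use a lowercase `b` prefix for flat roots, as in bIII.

iv, bVI

F major has the diatonic set F, Gm, Am, Bb, C, Dm, Edim. Of the given chords, F–A–C = F, Bb–D–F = Bb and C–E–G = C are diatonic. Bb–Db–F doesn't fit — on degree 4 F major would have Bb (IV). Bbm is the degree-4 chord of F minor, so it is the borrowed iv. Db–F–Ab is not: scale degree 6 in F major carries Dm (vi). In F minor the chord on that degree is Db, so here it functions as bVI, borrowed from the parallel minor.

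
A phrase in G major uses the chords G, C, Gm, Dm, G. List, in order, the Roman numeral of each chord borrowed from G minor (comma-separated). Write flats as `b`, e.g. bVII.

In G major the diatonic chords are G, Am, Bm, C, D, Em, F#dim. G and C are both diatonic. Gm (G–Bb–D) is not: scale degree 1 in G major carries G (I). In G minor the chord on that degree is Gm, so here it functions as i, borrowed from the parallel minor. Dm (D–F–A) doesn't fit — on degree 5 G major would have D (V). Dm is the degree-5 chord of G minor, so it is the borrowed v.

i, v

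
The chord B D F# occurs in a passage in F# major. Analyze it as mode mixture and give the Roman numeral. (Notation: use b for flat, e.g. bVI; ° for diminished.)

B is scale degree 4 in F# major. Diatonically F# major has B (IV) on that degree; B–D–F# is instead the minor chord native to F# minor, so it takes the label iv.

iv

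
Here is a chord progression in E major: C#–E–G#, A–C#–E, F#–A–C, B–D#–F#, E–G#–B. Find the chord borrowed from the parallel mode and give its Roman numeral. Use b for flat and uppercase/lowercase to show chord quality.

ii°

E major has the diatonic set E, F#m, G#m, A, B, C#m, D#dim. C#–E–G# = C#m, A–C#–E = A, B–D#–F# = B and E–G#–B = E all belong to that set. But F#–A–C is foreign: the diatonic ii on degree 2 is F#m, whereas F#dim comes from E minor. It is labeled ii°.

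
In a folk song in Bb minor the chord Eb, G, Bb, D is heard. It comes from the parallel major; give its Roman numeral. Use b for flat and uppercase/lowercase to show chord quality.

Eb is scale degree 4 in Bb minor. Eb–G–Bb–D is a major-seventh chord — the form found in Bb major, not the diatonic iv (Ebm). Borrowed into Bb minor it is written IVmaj7.

IVmaj7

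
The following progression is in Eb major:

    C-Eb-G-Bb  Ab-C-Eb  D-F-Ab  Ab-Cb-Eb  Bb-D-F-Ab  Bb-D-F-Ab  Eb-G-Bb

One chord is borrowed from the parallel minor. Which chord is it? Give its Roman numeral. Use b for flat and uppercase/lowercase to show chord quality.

iv

In Eb major the diatonic chords are Eb, Fm, Gm, Ab, Bb, Cm, Ddim. C–Eb–G–Bb = Cm7, Ab–C–Eb = Ab, D–F–Ab = Ddim, Bb–D–F–Ab = Bb7 and Eb–G–Bb = Eb are all diatonic. But Ab–Cb–Eb is foreign: the diatonic IV on degree 4 is Ab, whereas Abm comes from Eb minor. It is labeled iv.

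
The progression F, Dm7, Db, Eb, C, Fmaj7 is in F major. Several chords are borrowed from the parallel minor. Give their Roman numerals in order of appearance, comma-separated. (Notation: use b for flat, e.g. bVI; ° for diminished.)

The diatonic triads in F major are F, Gm, Am, Bb, C, Dm, Edim. F, Dm7, C and Fmaj7 are all diatonic. Db (Db–F–Ab) doesn't fit — on degree 6 F major would have Dm (vi). Db is the degree-6 chord of F minor, so it is the borrowed bVI. But Eb (Eb–G–Bb) is foreign: the diatonic vii° on degree 7 is Edim, whereas Eb comes from F minor. It is labeled bVII.

bVI, bVII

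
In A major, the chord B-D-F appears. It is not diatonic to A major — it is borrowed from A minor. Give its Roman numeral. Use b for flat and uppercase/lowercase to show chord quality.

The root B is the diatonic 2nd degree of A major; the borrowing shows in the chord quality. The diatonic chord on degree 2 would be Bm (ii), but B–D–F is the diminished chord from A minor. As a borrowed chord it is labeled ii°.

ii°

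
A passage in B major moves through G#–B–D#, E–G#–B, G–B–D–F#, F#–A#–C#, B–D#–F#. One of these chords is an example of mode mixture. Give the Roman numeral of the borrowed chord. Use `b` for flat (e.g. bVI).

bVImaj7

The diatonic triads in B major are B, C#m, D#m, E, F#, G#m, A#dim. G#–B–D# = G#m, E–G#–B = E, F#–A#–C# = F# and B–D#–F# = B are all diatonic. G–B–D–F# is not: scale degree 6 in B major carries G#m (vi). In B minor the chord on that degree is Gmaj7, so here it functions as bVImaj7, borrowed from the parallel minor.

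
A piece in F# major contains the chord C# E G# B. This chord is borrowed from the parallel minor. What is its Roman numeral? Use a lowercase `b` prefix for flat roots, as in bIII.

v7

The root C# is the diatonic 5th degree of F# major; the borrowing shows in the chord quality. C#–E–G#–B is a minor-seventh chord — the form found in F# minor, not the diatonic V (C#). Borrowed into F# major it is written v7.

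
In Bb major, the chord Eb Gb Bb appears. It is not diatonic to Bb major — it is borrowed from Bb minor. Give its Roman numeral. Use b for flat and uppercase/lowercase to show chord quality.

The root Eb is the diatonic 4th degree of Bb major; the borrowing shows in the chord quality. The diatonic chord on degree 4 would be Eb (IV), but Eb–Gb–Bb is the minor chord from Bb minor. As a borrowed chord it is labeled iv.

iv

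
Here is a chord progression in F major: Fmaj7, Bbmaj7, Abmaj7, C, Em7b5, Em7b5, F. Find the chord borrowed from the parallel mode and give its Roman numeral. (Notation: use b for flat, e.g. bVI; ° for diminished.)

In F major the diatonic chords are F, Gm, Am, Bb, C, Dm, Edim. Fmaj7, Bbmaj7, C, Em7b5 and F are all diatonic. But Abmaj7 (Ab–C–Eb–G) is foreign: the diatonic iii on degree 3 is Am, whereas Abmaj7 comes from F minor. It is labeled bIIImaj7.

bIIImaj7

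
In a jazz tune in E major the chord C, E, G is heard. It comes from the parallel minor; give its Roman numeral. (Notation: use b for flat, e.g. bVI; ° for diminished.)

bVI

C is the lowered form of scale degree 6 in E major (the diatonic degree 6 is C#). Diatonically E major has C#m (vi) on that degree; C–E–G is instead the major chord native to E minor, so it takes the label bVI.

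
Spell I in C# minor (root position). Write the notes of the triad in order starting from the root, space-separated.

The root, C#, is scale degree 1 — the same note in C# minor and C# major; only the chord quality changes. In C# major the chord on C# is C#–E#–G#.

C# E# G#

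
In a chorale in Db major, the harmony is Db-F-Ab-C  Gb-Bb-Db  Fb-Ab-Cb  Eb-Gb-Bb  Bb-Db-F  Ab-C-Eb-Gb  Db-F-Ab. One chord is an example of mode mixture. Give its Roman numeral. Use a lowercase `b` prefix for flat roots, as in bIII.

bIII

Db major has the diatonic set Db, Ebm, Fm, Gb, Ab, Bbm, Cdim. Of the given chords, Db–F–Ab–C = Dbmaj7, Gb–Bb–Db = Gb, Eb–Gb–Bb = Ebm, Bb–Db–F = Bbm, Ab–C–Eb–Gb = Ab7 and Db–F–Ab = Db are diatonic. But Fb–Ab–Cb is foreign: the diatonic iii on degree 3 is Fm, whereas Fb comes from Db minor. It is labeled bIII.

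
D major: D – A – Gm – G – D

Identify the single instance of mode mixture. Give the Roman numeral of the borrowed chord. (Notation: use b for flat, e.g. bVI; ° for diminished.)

iv

The diatonic triads in D major are D, Em, F#m, G, A, Bm, C#dim. Of the given chords, D, A and G are diatonic. Gm (G–Bb–D) is not: scale degree 4 in D major carries G (IV). In D minor the chord on that degree is Gm, so here it functions as iv, borrowed from the parallel minor.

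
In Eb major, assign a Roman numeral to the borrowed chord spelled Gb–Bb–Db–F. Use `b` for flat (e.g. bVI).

bIIImaj7

In Eb major scale degree 3 is G; Gb is its lowered form, from Eb minor. Diatonically Eb major has Gm (iii) on that degree; Gb–Bb–Db–F is instead the major-seventh chord native to Eb minor, so it takes the label bIIImaj7.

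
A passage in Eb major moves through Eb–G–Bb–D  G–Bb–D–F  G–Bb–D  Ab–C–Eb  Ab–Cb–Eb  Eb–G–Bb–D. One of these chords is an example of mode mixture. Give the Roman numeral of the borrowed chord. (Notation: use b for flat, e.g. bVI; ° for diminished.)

The diatonic triads in Eb major are Eb, Fm, Gm, Ab, Bb, Cm, Ddim. Eb–G–Bb–D = Ebmaj7, G–Bb–D–F = Gm7, G–Bb–D = Gm and Ab–C–Eb = Ab all belong to that set. But Ab–Cb–Eb is foreign: the diatonic IV on degree 4 is Ab, whereas Abm comes from Eb minor. It is labeled iv.

iv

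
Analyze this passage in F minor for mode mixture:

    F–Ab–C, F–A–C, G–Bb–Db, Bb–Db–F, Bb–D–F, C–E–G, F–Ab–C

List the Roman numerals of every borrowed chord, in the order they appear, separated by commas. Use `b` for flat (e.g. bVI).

The diatonic triads in F minor (with V from harmonic minor) are Fm, Gdim, Ab, Bbm, C, Db, Eb. F–Ab–C = Fm, G–Bb–Db = Gdim, Bb–Db–F = Bbm and C–E–G = C are all diatonic. But F–A–C is foreign: the diatonic i on degree 1 is Fm, whereas F comes from F major. It is labeled I. But Bb–D–F is foreign: the diatonic iv on degree 4 is Bbm, whereas Bb comes from F major. It is labeled IV.

I, IV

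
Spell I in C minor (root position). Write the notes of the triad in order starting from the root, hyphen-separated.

C-E-G

I is built on scale degree 1, which is C in both C minor and its parallel. In C major the chord on C is C–E–G.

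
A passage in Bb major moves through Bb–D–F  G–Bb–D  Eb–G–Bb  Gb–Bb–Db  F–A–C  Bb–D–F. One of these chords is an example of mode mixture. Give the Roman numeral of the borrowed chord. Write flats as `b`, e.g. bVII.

In Bb major the diatonic chords are Bb, Cm, Dm, Eb, F, Gm, Adim. Bb–D–F = Bb, G–Bb–D = Gm, Eb–G–Bb = Eb and F–A–C = F all belong to that set. But Gb–Bb–Db is foreign: the diatonic vi on degree 6 is Gm, whereas Gb comes from Bb minor. It is labeled bVI.

bVI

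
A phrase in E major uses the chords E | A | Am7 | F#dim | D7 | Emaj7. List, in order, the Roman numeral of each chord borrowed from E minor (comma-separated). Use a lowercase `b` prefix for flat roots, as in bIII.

The diatonic triads in E major are E, F#m, G#m, A, B, C#m, D#dim. Of the given chords, E, A and Emaj7 are diatonic. Am7 (A–C–E–G) doesn't fit — on degree 4 E major would have A (IV). Am7 is the degree-4 chord of E minor, so it is the borrowed iv7. F#dim (F#–A–C) doesn't fit — on degree 2 E major would have F#m (ii). F#dim is the degree-2 chord of E minor, so it is the borrowed ii°. D7 (D–F#–A–C) is not: scale degree 7 in E major carries D#dim (vii°). In E minor the chord on that degree is D7, so here it functions as bVII7, borrowed from the parallel minor.

iv7, ii°, bVII7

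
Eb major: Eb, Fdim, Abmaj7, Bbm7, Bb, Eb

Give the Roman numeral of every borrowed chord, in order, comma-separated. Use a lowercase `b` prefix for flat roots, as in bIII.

The diatonic triads in Eb major are Eb, Fm, Gm, Ab, Bb, Cm, Ddim. Eb, Abmaj7 and Bb are all diatonic. Fdim (F–Ab–Cb) is not: scale degree 2 in Eb major carries Fm (ii). In Eb minor the chord on that degree is Fdim, so here it functions as ii°, borrowed from the parallel minor. But Bbm7 (Bb–Db–F–Ab) is foreign: the diatonic V on degree 5 is Bb, whereas Bbm7 comes from Eb minor. It is labeled v7.

ii°, v7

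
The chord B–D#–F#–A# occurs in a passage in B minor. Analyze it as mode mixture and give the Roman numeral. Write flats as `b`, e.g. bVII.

Imaj7

B is scale degree 1 in B minor. B–D#–F#–A# is a major-seventh chord — the form found in B major, not the diatonic i (Bm). Borrowed into B minor it is written Imaj7.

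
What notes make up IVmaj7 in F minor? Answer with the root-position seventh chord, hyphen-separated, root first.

Bb-D-F-A

The root, Bb, is scale degree 4 — the same note in F minor and F major; only the chord quality changes. Stacking thirds in F major on Bb gives Bb–D–F–A.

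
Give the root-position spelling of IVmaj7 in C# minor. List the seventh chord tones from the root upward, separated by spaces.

IVmaj7 is built on scale degree 4, which is F# in both C# minor and its parallel. In C# major the chord on F# is F#–A#–C#–E#.

F# A# C# E#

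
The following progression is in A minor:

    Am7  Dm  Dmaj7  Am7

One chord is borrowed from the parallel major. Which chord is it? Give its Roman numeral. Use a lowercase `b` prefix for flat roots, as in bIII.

A minor has the diatonic set Am, Bdim, C, Dm, E, F, G (with V from harmonic minor). Am7 and Dm are both diatonic. Dmaj7 (D–F#–A–C#) doesn't fit — on degree 4 A minor would have Dm (iv). Dmaj7 is the degree-4 chord of A major, so it is the borrowed IVmaj7.

IVmaj7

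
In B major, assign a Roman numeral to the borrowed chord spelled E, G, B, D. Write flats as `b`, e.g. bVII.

iv7

E is scale degree 4 in B major. Diatonically B major has E (IV) on that degree; E–G–B–D is instead the minor-seventh chord native to B minor, so it takes the label iv7.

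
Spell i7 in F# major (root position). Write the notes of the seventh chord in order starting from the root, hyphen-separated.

i7 is built on scale degree 1, which is F# in both F# major and its parallel. Stacking thirds in F# minor on F# gives F#–A–C#–E.

F#-A-C#-E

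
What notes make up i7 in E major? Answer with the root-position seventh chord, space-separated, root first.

E G B D

i7 is built on scale degree 1, which is E in both E major and its parallel. Stacking thirds in E minor on E gives E–G–B–D.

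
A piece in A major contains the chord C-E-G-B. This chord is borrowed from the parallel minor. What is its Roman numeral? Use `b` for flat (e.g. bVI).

bIIImaj7

C is the lowered form of scale degree 3 in A major (the diatonic degree 3 is C#). The diatonic chord on degree 3 would be C#m (iii), but C–E–G–B is the major-seventh chord from A minor. As a borrowed chord it is labeled bIIImaj7.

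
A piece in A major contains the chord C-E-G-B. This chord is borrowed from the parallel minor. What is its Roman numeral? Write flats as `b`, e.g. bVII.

bIIImaj7

In A major scale degree 3 is C#; C is its lowered form, from A minor. C–E–G–B is a major-seventh chord — the form found in A minor, not the diatonic iii (C#m). Borrowed into A major it is written bIIImaj7.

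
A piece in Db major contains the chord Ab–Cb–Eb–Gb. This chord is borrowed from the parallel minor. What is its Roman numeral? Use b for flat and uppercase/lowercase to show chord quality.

The root Ab is the diatonic 5th degree of Db major; the borrowing shows in the chord quality. Ab–Cb–Eb–Gb is a minor-seventh chord — the form found in Db minor, not the diatonic V (Ab). Borrowed into Db major it is written v7.

v7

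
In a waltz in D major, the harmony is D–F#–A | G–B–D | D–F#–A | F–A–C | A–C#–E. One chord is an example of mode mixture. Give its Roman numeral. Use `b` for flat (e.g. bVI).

D major has the diatonic set D, Em, F#m, G, A, Bm, C#dim. D–F#–A = D, G–B–D = G and A–C#–E = A all belong to that set. But F–A–C is foreign: the diatonic iii on degree 3 is F#m, whereas F comes from D minor. It is labeled bIII.

bIII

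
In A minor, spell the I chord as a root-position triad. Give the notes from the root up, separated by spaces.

A C# E

The root, A, is scale degree 1 — the same note in A minor and A major; only the chord quality changes. Stacking thirds in A major on A gives A–C#–E.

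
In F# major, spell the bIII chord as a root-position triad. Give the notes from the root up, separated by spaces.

A C# E

Scale degree 3 in F# major is A#. bIII uses the lowered form, A, taken from F# minor. In F# minor the chord on A is A–C#–E.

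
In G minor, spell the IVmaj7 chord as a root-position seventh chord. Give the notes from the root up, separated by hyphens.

C-E-G-B

IVmaj7 is built on scale degree 4, which is C in both G minor and its parallel. Building the major-seventh chord from the parallel major on C: C–E–G–B.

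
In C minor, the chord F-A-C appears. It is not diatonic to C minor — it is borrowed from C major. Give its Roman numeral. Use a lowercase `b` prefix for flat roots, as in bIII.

IV

F is scale degree 4 in C minor. The diatonic chord on degree 4 would be Fm (iv), but F–A–C is the major chord from C major. As a borrowed chord it is labeled IV.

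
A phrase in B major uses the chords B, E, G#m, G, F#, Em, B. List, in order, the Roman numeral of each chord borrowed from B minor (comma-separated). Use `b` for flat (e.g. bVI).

bVI, iv

The diatonic triads in B major are B, C#m, D#m, E, F#, G#m, A#dim. B, E, G#m and F# are all diatonic. G (G–B–D) is not: scale degree 6 in B major carries G#m (vi). In B minor the chord on that degree is G, so here it functions as bVI, borrowed from the parallel minor. But Em (E–G–B) is foreign: the diatonic IV on degree 4 is E, whereas Em comes from B minor. It is labeled iv.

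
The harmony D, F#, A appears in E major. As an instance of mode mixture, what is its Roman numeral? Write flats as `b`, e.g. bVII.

The root D is the lowered 7th scale degree — diatonically E major has D# there. Diatonically E major has D#dim (vii°) on that degree; D–F#–A is instead the major chord native to E minor, so it takes the label bVII.

bVII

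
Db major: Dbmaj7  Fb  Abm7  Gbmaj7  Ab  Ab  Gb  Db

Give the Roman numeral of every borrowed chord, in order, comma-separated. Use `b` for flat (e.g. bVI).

Db major has the diatonic set Db, Ebm, Fm, Gb, Ab, Bbm, Cdim. Of the given chords, Dbmaj7, Gbmaj7, Ab, Gb and Db are diatonic. Fb (Fb–Ab–Cb) is not: scale degree 3 in Db major carries Fm (iii). In Db minor the chord on that degree is Fb, so here it functions as bIII, borrowed from the parallel minor. Abm7 (Ab–Cb–Eb–Gb) is not: scale degree 5 in Db major carries Ab (V). In Db minor the chord on that degree is Abm7, so here it functions as v7, borrowed from the parallel minor.

bIII, v7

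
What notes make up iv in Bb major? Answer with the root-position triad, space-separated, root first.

Eb Gb Bb

The root, Eb, is scale degree 4 — the same note in Bb major and Bb minor; only the chord quality changes. Building the minor chord from the parallel minor on Eb: Eb–Gb–Bb.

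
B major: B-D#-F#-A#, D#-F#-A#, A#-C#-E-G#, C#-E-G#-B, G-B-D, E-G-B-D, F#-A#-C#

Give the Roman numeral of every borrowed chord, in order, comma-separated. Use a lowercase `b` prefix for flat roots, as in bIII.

bVI, iv7

B major has the diatonic set B, C#m, D#m, E, F#, G#m, A#dim. B–D#–F#–A# = Bmaj7, D#–F#–A# = D#m, A#–C#–E–G# = A#m7b5, C#–E–G#–B = C#m7 and F#–A#–C# = F# are all diatonic. But G–B–D is foreign: the diatonic vi on degree 6 is G#m, whereas G comes from B minor. It is labeled bVI. But E–G–B–D is foreign: the diatonic IV on degree 4 is E, whereas Em7 comes from B minor. It is labeled iv7.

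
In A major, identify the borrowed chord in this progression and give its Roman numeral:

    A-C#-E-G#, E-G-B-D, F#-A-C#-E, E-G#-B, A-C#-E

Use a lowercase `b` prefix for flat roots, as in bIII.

The diatonic triads in A major are A, Bm, C#m, D, E, F#m, G#dim. Of the given chords, A–C#–E–G# = Amaj7, F#–A–C#–E = F#m7, E–G#–B = E and A–C#–E = A are diatonic. E–G–B–D is not: scale degree 5 in A major carries E (V). In A minor the chord on that degree is Em7, so here it functions as v7, borrowed from the parallel minor.

v7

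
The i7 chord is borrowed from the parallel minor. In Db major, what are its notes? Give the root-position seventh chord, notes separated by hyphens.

Db-Fb-Ab-Cb

i7 is built on scale degree 1, which is Db in both Db major and its parallel. In Db minor the chord on Db is Db–Fb–Ab–Cb.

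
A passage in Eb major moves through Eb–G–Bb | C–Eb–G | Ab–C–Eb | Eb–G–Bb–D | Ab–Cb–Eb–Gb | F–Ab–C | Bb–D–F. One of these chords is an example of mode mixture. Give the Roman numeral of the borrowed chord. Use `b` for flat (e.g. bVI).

The diatonic triads in Eb major are Eb, Fm, Gm, Ab, Bb, Cm, Ddim. Eb–G–Bb = Eb, C–Eb–G = Cm, Ab–C–Eb = Ab, Eb–G–Bb–D = Ebmaj7, F–Ab–C = Fm and Bb–D–F = Bb all belong to that set. But Ab–Cb–Eb–Gb is foreign: the diatonic IV on degree 4 is Ab, whereas Abm7 comes from Eb minor. It is labeled iv7.

iv7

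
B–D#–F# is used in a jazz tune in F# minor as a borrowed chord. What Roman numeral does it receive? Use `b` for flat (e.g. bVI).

IV

B is scale degree 4 in F# minor. Diatonically F# minor has Bm (iv) on that degree; B–D#–F# is instead the major chord native to F# major, so it takes the label IV.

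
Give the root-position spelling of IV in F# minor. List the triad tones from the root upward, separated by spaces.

B D# F#

The root, B, is scale degree 4 — the same note in F# minor and F# major; only the chord quality changes. Stacking thirds in F# major on B gives B–D#–F#.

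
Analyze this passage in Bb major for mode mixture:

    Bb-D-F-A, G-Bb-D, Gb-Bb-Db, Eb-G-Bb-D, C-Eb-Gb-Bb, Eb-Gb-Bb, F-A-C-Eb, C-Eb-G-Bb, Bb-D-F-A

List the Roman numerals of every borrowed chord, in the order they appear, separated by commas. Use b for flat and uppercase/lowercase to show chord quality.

Bb major has the diatonic set Bb, Cm, Dm, Eb, F, Gm, Adim. Bb–D–F–A = Bbmaj7, G–Bb–D = Gm, Eb–G–Bb–D = Ebmaj7, F–A–C–Eb = F7 and C–Eb–G–Bb = Cm7 are all diatonic. Gb–Bb–Db is not: scale degree 6 in Bb major carries Gm (vi). In Bb minor the chord on that degree is Gb, so here it functions as bVI, borrowed from the parallel minor. C–Eb–Gb–Bb doesn't fit — on degree 2 Bb major would have Cm (ii). Cm7b5 is the degree-2 chord of Bb minor, so it is the borrowed iiø7. Eb–Gb–Bb doesn't fit — on degree 4 Bb major would have Eb (IV). Ebm is the degree-4 chord of Bb minor, so it is the borrowed iv.

bVI, iiø7, iv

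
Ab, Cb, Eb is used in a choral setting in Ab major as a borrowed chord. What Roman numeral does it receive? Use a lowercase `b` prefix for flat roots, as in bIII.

i

The root Ab is the diatonic 1st degree of Ab major; the borrowing shows in the chord quality. Ab–Cb–Eb is a minor chord — the form found in Ab minor, not the diatonic I (Ab). Borrowed into Ab major it is written i.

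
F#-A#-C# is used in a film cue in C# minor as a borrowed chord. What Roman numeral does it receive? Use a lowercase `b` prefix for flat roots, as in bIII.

IV

F# is scale degree 4 in C# minor. Diatonically C# minor has F#m (iv) on that degree; F#–A#–C# is instead the major chord native to C# major, so it takes the label IV.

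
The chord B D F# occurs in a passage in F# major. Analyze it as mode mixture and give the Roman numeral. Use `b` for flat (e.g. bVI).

B is scale degree 4 in F# major. The diatonic chord on degree 4 would be B (IV), but B–D–F# is the minor chord from F# minor. As a borrowed chord it is labeled iv.

iv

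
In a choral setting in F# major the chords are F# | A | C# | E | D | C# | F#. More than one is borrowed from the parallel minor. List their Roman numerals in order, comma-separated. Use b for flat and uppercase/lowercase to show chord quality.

bIII, bVII, bVI

F# major has the diatonic set F#, G#m, A#m, B, C#, D#m, E#dim. Of the given chords, F# and C# are diatonic. A (A–C#–E) is not: scale degree 3 in F# major carries A#m (iii). In F# minor the chord on that degree is A, so here it functions as bIII, borrowed from the parallel minor. E (E–G#–B) doesn't fit — on degree 7 F# major would have E#dim (vii°). E is the degree-7 chord of F# minor, so it is the borrowed bVII. But D (D–F#–A) is foreign: the diatonic vi on degree 6 is D#m, whereas D comes from F# minor. It is labeled bVI.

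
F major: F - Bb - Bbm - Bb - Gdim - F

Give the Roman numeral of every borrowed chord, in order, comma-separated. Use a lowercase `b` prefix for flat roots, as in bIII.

iv, ii°

In F major the diatonic chords are F, Gm, Am, Bb, C, Dm, Edim. Of the given chords, F and Bb are diatonic. Bbm (Bb–Db–F) doesn't fit — on degree 4 F major would have Bb (IV). Bbm is the degree-4 chord of F minor, so it is the borrowed iv. But Gdim (G–Bb–Db) is foreign: the diatonic ii on degree 2 is Gm, whereas Gdim comes from F minor. It is labeled ii°.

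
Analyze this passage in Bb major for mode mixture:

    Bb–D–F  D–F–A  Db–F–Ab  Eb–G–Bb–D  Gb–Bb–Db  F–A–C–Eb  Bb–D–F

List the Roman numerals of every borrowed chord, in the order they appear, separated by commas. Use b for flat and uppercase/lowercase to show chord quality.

The diatonic triads in Bb major are Bb, Cm, Dm, Eb, F, Gm, Adim. Of the given chords, Bb–D–F = Bb, D–F–A = Dm, Eb–G–Bb–D = Ebmaj7 and F–A–C–Eb = F7 are diatonic. Db–F–Ab is not: scale degree 3 in Bb major carries Dm (iii). In Bb minor the chord on that degree is Db, so here it functions as bIII, borrowed from the parallel minor. Gb–Bb–Db doesn't fit — on degree 6 Bb major would have Gm (vi). Gb is the degree-6 chord of Bb minor, so it is the borrowed bVI.

bIII, bVI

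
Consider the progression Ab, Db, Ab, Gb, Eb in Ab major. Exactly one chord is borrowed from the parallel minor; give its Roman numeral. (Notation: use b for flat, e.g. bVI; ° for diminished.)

bVII

The diatonic triads in Ab major are Ab, Bbm, Cm, Db, Eb, Fm, Gdim. Of the given chords, Ab, Db and Eb are diatonic. Gb (Gb–Bb–Db) doesn't fit — on degree 7 Ab major would have Gdim (vii°). Gb is the degree-7 chord of Ab minor, so it is the borrowed bVII.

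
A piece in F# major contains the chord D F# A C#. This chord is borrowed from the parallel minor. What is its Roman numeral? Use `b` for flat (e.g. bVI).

bVImaj7

D is the lowered form of scale degree 6 in F# major (the diatonic degree 6 is D#). D–F#–A–C# is a major-seventh chord — the form found in F# minor, not the diatonic vi (D#m). Borrowed into F# major it is written bVImaj7.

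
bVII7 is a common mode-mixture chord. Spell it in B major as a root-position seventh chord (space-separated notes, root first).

A C# E G

Scale degree 7 in B major is A#. bVII7 uses the lowered form, A, taken from B minor. Stacking thirds in B minor on A gives A–C#–E–G.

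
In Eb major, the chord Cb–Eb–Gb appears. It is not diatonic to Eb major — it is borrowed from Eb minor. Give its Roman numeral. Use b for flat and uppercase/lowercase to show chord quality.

bVI

Cb is the lowered form of scale degree 6 in Eb major (the diatonic degree 6 is C). Cb–Eb–Gb is a major chord — the form found in Eb minor, not the diatonic vi (Cm). Borrowed into Eb major it is written bVI.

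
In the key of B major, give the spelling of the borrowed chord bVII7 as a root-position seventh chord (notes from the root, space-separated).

A C# E G

The root of bVII7 is the lowered 7th degree: A# becomes A. In B minor the chord on A is A–C#–E–G.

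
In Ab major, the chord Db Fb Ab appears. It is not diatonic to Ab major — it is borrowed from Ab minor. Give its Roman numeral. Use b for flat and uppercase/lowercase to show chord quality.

iv

The root Db is the diatonic 4th degree of Ab major; the borrowing shows in the chord quality. Db–Fb–Ab is a minor chord — the form found in Ab minor, not the diatonic IV (Db). Borrowed into Ab major it is written iv.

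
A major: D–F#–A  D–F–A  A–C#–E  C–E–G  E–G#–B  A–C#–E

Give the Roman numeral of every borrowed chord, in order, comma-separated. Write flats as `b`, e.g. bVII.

iv, bIII

A major has the diatonic set A, Bm, C#m, D, E, F#m, G#dim. D–F#–A = D, A–C#–E = A and E–G#–B = E are all diatonic. But D–F–A is foreign: the diatonic IV on degree 4 is D, whereas Dm comes from A minor. It is labeled iv. C–E–G doesn't fit — on degree 3 A major would have C#m (iii). C is the degree-3 chord of A minor, so it is the borrowed bIII.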